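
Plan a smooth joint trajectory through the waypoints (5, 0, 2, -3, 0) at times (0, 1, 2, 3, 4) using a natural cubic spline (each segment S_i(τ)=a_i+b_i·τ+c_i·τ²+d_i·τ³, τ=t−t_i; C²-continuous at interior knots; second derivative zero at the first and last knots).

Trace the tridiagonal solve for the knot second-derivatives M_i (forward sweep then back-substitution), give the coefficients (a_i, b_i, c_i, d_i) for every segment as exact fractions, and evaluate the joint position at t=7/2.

  seg 0: a=5 b=-421/56 c=0 d=141/56
  seg 1: a=0 b=1/28 c=423/56 d=-313/56
  seg 2: a=2 b=-13/8 c=-129/14 d=327/56
  seg 3: a=-3 b=-71/28 c=465/56 d=-155/56
S(7/2) = -1137/448

Δ: Δ0=-5, Δ1=2, Δ2=-5, Δ3=3
row 1: diag=4, rhs=42; c'=1/4, d'=21/2
row 2: denom=4−1·1/4=15/4; d'=(-42−1·21/2)/(15/4)=-14
row 3: denom=4−1·4/15=56/15; d'=(48−1·-14)/(56/15)=465/28
back: M3=465/28
back: M2=-14−4/15·465/28=-129/7
back: M1=21/2−1/4·-129/7=423/28
M: M0=0, M1=423/28, M2=-129/7, M3=465/28, M4=0
seg 0: a=5, c=M0/2=0, d=(M1−M0)/(6·1)=141/56, b=Δ0−h0·(2M0+M1)/6=-421/56
seg 1: a=0, c=M1/2=423/56, d=(M2−M1)/(6·1)=-313/56, b=Δ1−h1·(2M1+M2)/6=1/28
seg 2: a=2, c=M2/2=-129/14, d=(M3−M2)/(6·1)=327/56, b=Δ2−h2·(2M2+M3)/6=-13/8
seg 3: a=-3, c=M3/2=465/56, d=(M4−M3)/(6·1)=-155/56, b=Δ3−h3·(2M3+M4)/6=-71/28
t_q=7/2 → seg 3, τ=1/2; S=-3+-71/28·τ+465/56·τ²+-155/56·τ³=-1137/448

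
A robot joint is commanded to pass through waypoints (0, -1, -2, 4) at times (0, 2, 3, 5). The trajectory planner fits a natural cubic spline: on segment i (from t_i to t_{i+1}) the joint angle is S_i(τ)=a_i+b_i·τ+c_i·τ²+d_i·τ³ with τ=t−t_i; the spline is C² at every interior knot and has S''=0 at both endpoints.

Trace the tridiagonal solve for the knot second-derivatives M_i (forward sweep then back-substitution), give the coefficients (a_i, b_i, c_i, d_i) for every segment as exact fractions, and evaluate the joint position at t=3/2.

  seg 0: a=0 b=-1/10 c=0 d=-1/10
  seg 1: a=-1 b=-13/10 c=-3/5 d=9/10
  seg 2: a=-2 b=1/5 c=21/10 d=-7/20
S(3/2) = -39/80

Δ: Δ0=-1/2, Δ1=-1, Δ2=3
row 1: diag=6, rhs=-3; c'=1/6, d'=-1/2
row 2: denom=6−1·1/6=35/6; d'=(24−1·-1/2)/(35/6)=21/5
back: M2=21/5
back: M1=-1/2−1/6·21/5=-6/5
M: M0=0, M1=-6/5, M2=21/5, M3=0
seg 0: a=0, c=M0/2=0, d=(M1−M0)/(6·2)=-1/10, b=Δ0−h0·(2M0+M1)/6=-1/10
seg 1: a=-1, c=M1/2=-3/5, d=(M2−M1)/(6·1)=9/10, b=Δ1−h1·(2M1+M2)/6=-13/10
seg 2: a=-2, c=M2/2=21/10, d=(M3−M2)/(6·2)=-7/20, b=Δ2−h2·(2M2+M3)/6=1/5
t_q=3/2 → seg 0, τ=3/2; S=0+-1/10·τ+0·τ²+-1/10·τ³=-39/80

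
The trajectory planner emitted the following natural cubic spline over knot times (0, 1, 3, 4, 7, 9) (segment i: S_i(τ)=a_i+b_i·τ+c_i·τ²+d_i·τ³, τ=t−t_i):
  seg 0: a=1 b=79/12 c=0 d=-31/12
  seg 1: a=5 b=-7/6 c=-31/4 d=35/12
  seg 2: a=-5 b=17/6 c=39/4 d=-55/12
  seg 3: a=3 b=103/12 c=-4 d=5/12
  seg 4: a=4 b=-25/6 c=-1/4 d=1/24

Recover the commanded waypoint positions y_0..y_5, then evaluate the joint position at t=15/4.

y_0 = S_0(0) = a_0 = 1
y_1 = S_1(0) = a_1 = 5
y_2 = S_2(0) = a_2 = -5
y_3 = S_3(0) = a_3 = 3
y_4 = S_4(0) = a_4 = 4
y_5 = S_4(2) = -5
t_q=15/4 is in segment 2 (τ=3/4); S_2(τ)=173/256

y_0=1 y_1=5 y_2=-5 y_3=3 y_4=4 y_5=-5
S(15/4) = 173/256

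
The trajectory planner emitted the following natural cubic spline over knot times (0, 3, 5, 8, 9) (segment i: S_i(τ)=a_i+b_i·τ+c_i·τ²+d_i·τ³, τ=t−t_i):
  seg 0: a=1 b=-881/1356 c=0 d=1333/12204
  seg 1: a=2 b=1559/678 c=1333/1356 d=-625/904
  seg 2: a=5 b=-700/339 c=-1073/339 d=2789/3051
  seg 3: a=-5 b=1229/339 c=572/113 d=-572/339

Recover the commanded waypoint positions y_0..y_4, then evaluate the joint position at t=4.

y_0 = S_0(0) = a_0 = 1
y_1 = S_1(0) = a_1 = 2
y_2 = S_2(0) = a_2 = 5
y_3 = S_3(0) = a_3 = -5
y_4 = S_3(1) = 2
t_q=4 is in segment 1 (τ=1); S_1(τ)=12451/2712

y_0=1 y_1=2 y_2=5 y_3=-5 y_4=2
S(4) = 12451/2712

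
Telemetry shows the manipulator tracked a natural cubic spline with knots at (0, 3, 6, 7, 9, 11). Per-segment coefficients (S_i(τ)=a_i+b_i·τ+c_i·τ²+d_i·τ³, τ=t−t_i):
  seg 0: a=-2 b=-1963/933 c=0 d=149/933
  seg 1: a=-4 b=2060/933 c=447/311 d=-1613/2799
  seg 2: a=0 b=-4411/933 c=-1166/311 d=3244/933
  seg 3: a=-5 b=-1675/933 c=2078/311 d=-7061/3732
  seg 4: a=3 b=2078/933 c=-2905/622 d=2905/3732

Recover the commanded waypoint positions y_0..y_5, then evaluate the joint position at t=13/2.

y_0=-2 y_1=-4 y_2=0 y_3=-5 y_4=3 y_5=-5
S(13/2) = -1783/622

y_0 = S_0(0) = a_0 = -2
y_1 = S_1(0) = a_1 = -4
y_2 = S_2(0) = a_2 = 0
y_3 = S_3(0) = a_3 = -5
y_4 = S_4(0) = a_4 = 3
y_5 = S_4(2) = -5
t_q=13/2 is in segment 2 (τ=1/2); S_2(τ)=-1783/622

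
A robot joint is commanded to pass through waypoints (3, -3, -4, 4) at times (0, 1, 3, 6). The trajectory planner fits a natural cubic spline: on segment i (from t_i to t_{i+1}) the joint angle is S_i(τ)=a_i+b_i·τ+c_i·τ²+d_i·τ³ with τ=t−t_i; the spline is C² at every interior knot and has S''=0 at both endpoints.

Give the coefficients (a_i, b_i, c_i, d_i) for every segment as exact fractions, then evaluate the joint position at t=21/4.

Δ: Δ0=-6, Δ1=-1/2, Δ2=8/3
row 1: diag=6, rhs=33; c'=1/3, d'=11/2
row 2: denom=10−2·1/3=28/3; d'=(19−2·11/2)/(28/3)=6/7
back: M2=6/7
back: M1=11/2−1/3·6/7=73/14
M: M0=0, M1=73/14, M2=6/7, M3=0
seg 0: a=3, c=M0/2=0, d=(M1−M0)/(6·1)=73/84, b=Δ0−h0·(2M0+M1)/6=-577/84
seg 1: a=-3, c=M1/2=73/28, d=(M2−M1)/(6·2)=-61/168, b=Δ1−h1·(2M1+M2)/6=-179/42
seg 2: a=-4, c=M2/2=3/7, d=(M3−M2)/(6·3)=-1/21, b=Δ2−h2·(2M2+M3)/6=38/21
t_q=21/4 → seg 2, τ=9/4; S=-4+38/21·τ+3/7·τ²+-1/21·τ³=761/448

  seg 0: a=3 b=-577/84 c=0 d=73/84
  seg 1: a=-3 b=-179/42 c=73/28 d=-61/168
  seg 2: a=-4 b=38/21 c=3/7 d=-1/21
S(21/4) = 761/448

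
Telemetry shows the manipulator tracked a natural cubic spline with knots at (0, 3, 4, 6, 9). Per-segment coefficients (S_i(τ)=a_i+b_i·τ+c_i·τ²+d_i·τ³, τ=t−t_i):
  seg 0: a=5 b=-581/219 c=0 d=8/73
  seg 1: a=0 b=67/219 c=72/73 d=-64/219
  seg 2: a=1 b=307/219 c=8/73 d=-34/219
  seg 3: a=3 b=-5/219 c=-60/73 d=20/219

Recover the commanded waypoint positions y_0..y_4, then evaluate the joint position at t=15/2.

y_0 = S_0(0) = a_0 = 5
y_1 = S_1(0) = a_1 = 0
y_2 = S_2(0) = a_2 = 1
y_3 = S_3(0) = a_3 = 3
y_4 = S_3(3) = -2
t_q=15/2 is in segment 3 (τ=3/2); S_3(τ)=104/73

y_0=5 y_1=0 y_2=1 y_3=3 y_4=-2
S(15/2) = 104/73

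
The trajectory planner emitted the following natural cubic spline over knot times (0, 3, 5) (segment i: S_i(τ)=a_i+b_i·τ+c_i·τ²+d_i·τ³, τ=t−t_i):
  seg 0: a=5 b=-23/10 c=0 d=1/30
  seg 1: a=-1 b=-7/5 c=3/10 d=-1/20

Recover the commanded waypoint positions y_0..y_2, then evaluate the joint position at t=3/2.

y_0=5 y_1=-1 y_2=-3
S(3/2) = 133/80

y_0 = S_0(0) = a_0 = 5
y_1 = S_1(0) = a_1 = -1
y_2 = S_1(2) = -3
t_q=3/2 is in segment 0 (τ=3/2); S_0(τ)=133/80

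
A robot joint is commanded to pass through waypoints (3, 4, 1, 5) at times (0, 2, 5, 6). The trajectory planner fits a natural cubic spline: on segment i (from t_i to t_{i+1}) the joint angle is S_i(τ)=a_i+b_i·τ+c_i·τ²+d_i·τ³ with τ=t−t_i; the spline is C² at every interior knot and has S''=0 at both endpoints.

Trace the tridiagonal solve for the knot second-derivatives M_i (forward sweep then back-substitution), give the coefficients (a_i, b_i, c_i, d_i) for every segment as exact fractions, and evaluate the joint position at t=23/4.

Δ: Δ0=1/2, Δ1=-1, Δ2=4
row 1: diag=10, rhs=-9; c'=3/10, d'=-9/10
row 2: denom=8−3·3/10=71/10; d'=(30−3·-9/10)/(71/10)=327/71
back: M2=327/71
back: M1=-9/10−3/10·327/71=-162/71
M: M0=0, M1=-162/71, M2=327/71, M3=0
seg 0: a=3, c=M0/2=0, d=(M1−M0)/(6·2)=-27/142, b=Δ0−h0·(2M0+M1)/6=179/142
seg 1: a=4, c=M1/2=-81/71, d=(M2−M1)/(6·3)=163/426, b=Δ1−h1·(2M1+M2)/6=-145/142
seg 2: a=1, c=M2/2=327/142, d=(M3−M2)/(6·1)=-109/142, b=Δ2−h2·(2M2+M3)/6=175/71
t_q=23/4 → seg 2, τ=3/4; S=1+175/71·τ+327/142·τ²+-109/142·τ³=34717/9088

  seg 0: a=3 b=179/142 c=0 d=-27/142
  seg 1: a=4 b=-145/142 c=-81/71 d=163/426
  seg 2: a=1 b=175/71 c=327/142 d=-109/142
S(23/4) = 34717/9088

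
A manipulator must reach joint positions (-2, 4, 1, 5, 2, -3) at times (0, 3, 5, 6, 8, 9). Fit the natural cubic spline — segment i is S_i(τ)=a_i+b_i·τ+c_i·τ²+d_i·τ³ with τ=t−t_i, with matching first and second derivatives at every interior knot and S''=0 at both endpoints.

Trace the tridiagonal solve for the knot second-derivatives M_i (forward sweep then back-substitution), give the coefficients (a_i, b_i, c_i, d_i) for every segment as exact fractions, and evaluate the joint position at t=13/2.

  seg 0: a=-2 b=6629/1732 c=0 d=-1055/5196
  seg 1: a=4 b=-1433/866 c=-3165/1732 d=3299/3464
  seg 2: a=1 b=1067/433 c=1683/433 d=-1018/433
  seg 3: a=5 b=1379/433 c=-1371/433 d=1427/3464
  seg 4: a=2 b=-3929/866 c=-1203/1732 d=401/1732
S(13/2) = 162179/27712

Δ: Δ0=2, Δ1=-3/2, Δ2=4, Δ3=-3/2, Δ4=-5
row 1: diag=10, rhs=-21; c'=1/5, d'=-21/10
row 2: denom=6−2·1/5=28/5; d'=(33−2·-21/10)/(28/5)=93/14
row 3: denom=6−1·5/28=163/28; d'=(-33−1·93/14)/(163/28)=-1110/163
row 4: denom=6−2·56/163=866/163; d'=(-21−2·-1110/163)/(866/163)=-1203/866
back: M4=-1203/866
back: M3=-1110/163−56/163·-1203/866=-2742/433
back: M2=93/14−5/28·-2742/433=3366/433
back: M1=-21/10−1/5·3366/433=-3165/866
M: M0=0, M1=-3165/866, M2=3366/433, M3=-2742/433, M4=-1203/866, M5=0
seg 0: a=-2, c=M0/2=0, d=(M1−M0)/(6·3)=-1055/5196, b=Δ0−h0·(2M0+M1)/6=6629/1732
seg 1: a=4, c=M1/2=-3165/1732, d=(M2−M1)/(6·2)=3299/3464, b=Δ1−h1·(2M1+M2)/6=-1433/866
seg 2: a=1, c=M2/2=1683/433, d=(M3−M2)/(6·1)=-1018/433, b=Δ2−h2·(2M2+M3)/6=1067/433
seg 3: a=5, c=M3/2=-1371/433, d=(M4−M3)/(6·2)=1427/3464, b=Δ3−h3·(2M3+M4)/6=1379/433
seg 4: a=2, c=M4/2=-1203/1732, d=(M5−M4)/(6·1)=401/1732, b=Δ4−h4·(2M4+M5)/6=-3929/866
t_q=13/2 → seg 3, τ=1/2; S=5+1379/433·τ+-1371/433·τ²+1427/3464·τ³=162179/27712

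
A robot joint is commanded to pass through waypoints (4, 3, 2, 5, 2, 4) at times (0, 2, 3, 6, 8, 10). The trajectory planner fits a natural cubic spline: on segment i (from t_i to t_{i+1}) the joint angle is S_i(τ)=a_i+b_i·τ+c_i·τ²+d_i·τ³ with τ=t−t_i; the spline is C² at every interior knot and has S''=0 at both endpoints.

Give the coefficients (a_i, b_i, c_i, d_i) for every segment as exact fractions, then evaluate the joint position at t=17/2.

  seg 0: a=4 b=-29/157 c=0 d=-99/1256
  seg 1: a=3 b=-355/314 c=-297/628 d=379/628
  seg 2: a=2 b=-167/628 c=210/157 d=-575/1884
  seg 3: a=5 b=-151/314 c=-885/628 d=565/1256
  seg 4: a=2 b=-113/157 c=405/314 d=-135/628
S(17/2) = 9725/5024

Δ: Δ0=-1/2, Δ1=-1, Δ2=1, Δ3=-3/2, Δ4=1
row 1: diag=6, rhs=-3; c'=1/6, d'=-1/2
row 2: denom=8−1·1/6=47/6; d'=(12−1·-1/2)/(47/6)=75/47
row 3: denom=10−3·18/47=416/47; d'=(-15−3·75/47)/(416/47)=-465/208
row 4: denom=8−2·47/208=785/104; d'=(15−2·-465/208)/(785/104)=405/157
back: M4=405/157
back: M3=-465/208−47/208·405/157=-885/314
back: M2=75/47−18/47·-885/314=420/157
back: M1=-1/2−1/6·420/157=-297/314
M: M0=0, M1=-297/314, M2=420/157, M3=-885/314, M4=405/157, M5=0
seg 0: a=4, c=M0/2=0, d=(M1−M0)/(6·2)=-99/1256, b=Δ0−h0·(2M0+M1)/6=-29/157
seg 1: a=3, c=M1/2=-297/628, d=(M2−M1)/(6·1)=379/628, b=Δ1−h1·(2M1+M2)/6=-355/314
seg 2: a=2, c=M2/2=210/157, d=(M3−M2)/(6·3)=-575/1884, b=Δ2−h2·(2M2+M3)/6=-167/628
seg 3: a=5, c=M3/2=-885/628, d=(M4−M3)/(6·2)=565/1256, b=Δ3−h3·(2M3+M4)/6=-151/314
seg 4: a=2, c=M4/2=405/314, d=(M5−M4)/(6·2)=-135/628, b=Δ4−h4·(2M4+M5)/6=-113/157
t_q=17/2 → seg 4, τ=1/2; S=2+-113/157·τ+405/314·τ²+-135/628·τ³=9725/5024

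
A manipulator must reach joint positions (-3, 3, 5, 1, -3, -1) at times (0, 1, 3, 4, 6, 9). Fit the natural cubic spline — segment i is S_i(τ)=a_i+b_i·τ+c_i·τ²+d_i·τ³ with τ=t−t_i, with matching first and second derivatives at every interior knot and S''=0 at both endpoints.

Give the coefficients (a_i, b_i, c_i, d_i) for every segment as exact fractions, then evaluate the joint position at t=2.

Δ: Δ0=6, Δ1=1, Δ2=-4, Δ3=-2, Δ4=2/3
row 1: diag=6, rhs=-30; c'=1/3, d'=-5
row 2: denom=6−2·1/3=16/3; d'=(-30−2·-5)/(16/3)=-15/4
row 3: denom=6−1·3/16=93/16; d'=(12−1·-15/4)/(93/16)=84/31
row 4: denom=10−2·32/93=866/93; d'=(16−2·84/31)/(866/93)=492/433
back: M4=492/433
back: M3=84/31−32/93·492/433=1004/433
back: M2=-15/4−3/16·1004/433=-1812/433
back: M1=-5−1/3·-1812/433=-1561/433
M: M0=0, M1=-1561/433, M2=-1812/433, M3=1004/433, M4=492/433, M5=0
seg 0: a=-3, c=M0/2=0, d=(M1−M0)/(6·1)=-1561/2598, b=Δ0−h0·(2M0+M1)/6=17149/2598
seg 1: a=3, c=M1/2=-1561/866, d=(M2−M1)/(6·2)=-251/5196, b=Δ1−h1·(2M1+M2)/6=6233/1299
seg 2: a=5, c=M2/2=-906/433, d=(M3−M2)/(6·1)=1408/1299, b=Δ2−h2·(2M2+M3)/6=-3886/1299
seg 3: a=1, c=M3/2=502/433, d=(M4−M3)/(6·2)=-128/1299, b=Δ3−h3·(2M3+M4)/6=-5098/1299
seg 4: a=-3, c=M4/2=246/433, d=(M5−M4)/(6·3)=-82/1299, b=Δ4−h4·(2M4+M5)/6=-610/1299
t_q=2 → seg 1, τ=1; S=3+6233/1299·τ+-1561/866·τ²+-251/5196·τ³=10301/1732

  seg 0: a=-3 b=17149/2598 c=0 d=-1561/2598
  seg 1: a=3 b=6233/1299 c=-1561/866 d=-251/5196
  seg 2: a=5 b=-3886/1299 c=-906/433 d=1408/1299
  seg 3: a=1 b=-5098/1299 c=502/433 d=-128/1299
  seg 4: a=-3 b=-610/1299 c=246/433 d=-82/1299
S(2) = 10301/1732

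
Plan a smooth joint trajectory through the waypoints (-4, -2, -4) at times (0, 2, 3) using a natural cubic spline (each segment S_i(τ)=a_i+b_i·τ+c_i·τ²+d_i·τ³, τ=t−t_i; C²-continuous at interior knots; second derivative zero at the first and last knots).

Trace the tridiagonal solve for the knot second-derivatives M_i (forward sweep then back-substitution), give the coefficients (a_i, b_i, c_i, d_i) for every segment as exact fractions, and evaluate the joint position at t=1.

Δ: Δ0=1, Δ1=-2
row 1: diag=6, rhs=-18; c'=1/6, d'=-3
back: M1=-3
M: M0=0, M1=-3, M2=0
seg 0: a=-4, c=M0/2=0, d=(M1−M0)/(6·2)=-1/4, b=Δ0−h0·(2M0+M1)/6=2
seg 1: a=-2, c=M1/2=-3/2, d=(M2−M1)/(6·1)=1/2, b=Δ1−h1·(2M1+M2)/6=-1
t_q=1 → seg 0, τ=1; S=-4+2·τ+0·τ²+-1/4·τ³=-9/4

  seg 0: a=-4 b=2 c=0 d=-1/4
  seg 1: a=-2 b=-1 c=-3/2 d=1/2
S(1) = -9/4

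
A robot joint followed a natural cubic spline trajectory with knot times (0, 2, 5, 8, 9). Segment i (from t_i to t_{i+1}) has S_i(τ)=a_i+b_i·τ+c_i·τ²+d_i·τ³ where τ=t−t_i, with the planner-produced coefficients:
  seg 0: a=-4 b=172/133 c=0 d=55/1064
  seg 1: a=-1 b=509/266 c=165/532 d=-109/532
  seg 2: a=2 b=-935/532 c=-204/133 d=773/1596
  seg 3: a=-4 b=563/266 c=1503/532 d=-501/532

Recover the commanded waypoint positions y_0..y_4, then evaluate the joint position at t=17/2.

y_0=-4 y_1=-1 y_2=2 y_3=-4 y_4=0
S(17/2) = -10015/4256

y_0 = S_0(0) = a_0 = -4
y_1 = S_1(0) = a_1 = -1
y_2 = S_2(0) = a_2 = 2
y_3 = S_3(0) = a_3 = -4
y_4 = S_3(1) = 0
t_q=17/2 is in segment 3 (τ=1/2); S_3(τ)=-10015/4256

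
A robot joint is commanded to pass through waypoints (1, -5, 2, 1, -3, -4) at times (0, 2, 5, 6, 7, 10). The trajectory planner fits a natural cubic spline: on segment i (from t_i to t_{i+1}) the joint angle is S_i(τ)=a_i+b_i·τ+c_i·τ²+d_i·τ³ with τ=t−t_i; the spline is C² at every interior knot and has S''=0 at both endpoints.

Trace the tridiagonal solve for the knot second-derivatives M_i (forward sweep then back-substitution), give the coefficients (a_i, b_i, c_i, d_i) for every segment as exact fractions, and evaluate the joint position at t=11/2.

  seg 0: a=1 b=-9377/2121 c=0 d=1507/4242
  seg 1: a=-5 b=-335/2121 c=1507/707 d=-8279/19089
  seg 2: a=2 b=1954/2121 c=-3758/2121 d=-317/2121
  seg 3: a=1 b=-2171/707 c=-4709/2121 d=2738/2121
  seg 4: a=-3 b=-7717/2121 c=3505/2121 d=-3505/19089
S(11/2) = 33919/16968

Δ: Δ0=-3, Δ1=7/3, Δ2=-1, Δ3=-4, Δ4=-1/3
row 1: diag=10, rhs=32; c'=3/10, d'=16/5
row 2: denom=8−3·3/10=71/10; d'=(-20−3·16/5)/(71/10)=-296/71
row 3: denom=4−1·10/71=274/71; d'=(-18−1·-296/71)/(274/71)=-491/137
row 4: denom=8−1·71/274=2121/274; d'=(22−1·-491/137)/(2121/274)=7010/2121
back: M4=7010/2121
back: M3=-491/137−71/274·7010/2121=-9418/2121
back: M2=-296/71−10/71·-9418/2121=-7516/2121
back: M1=16/5−3/10·-7516/2121=3014/707
M: M0=0, M1=3014/707, M2=-7516/2121, M3=-9418/2121, M4=7010/2121, M5=0
seg 0: a=1, c=M0/2=0, d=(M1−M0)/(6·2)=1507/4242, b=Δ0−h0·(2M0+M1)/6=-9377/2121
seg 1: a=-5, c=M1/2=1507/707, d=(M2−M1)/(6·3)=-8279/19089, b=Δ1−h1·(2M1+M2)/6=-335/2121
seg 2: a=2, c=M2/2=-3758/2121, d=(M3−M2)/(6·1)=-317/2121, b=Δ2−h2·(2M2+M3)/6=1954/2121
seg 3: a=1, c=M3/2=-4709/2121, d=(M4−M3)/(6·1)=2738/2121, b=Δ3−h3·(2M3+M4)/6=-2171/707
seg 4: a=-3, c=M4/2=3505/2121, d=(M5−M4)/(6·3)=-3505/19089, b=Δ4−h4·(2M4+M5)/6=-7717/2121
t_q=11/2 → seg 2, τ=1/2; S=2+1954/2121·τ+-3758/2121·τ²+-317/2121·τ³=33919/16968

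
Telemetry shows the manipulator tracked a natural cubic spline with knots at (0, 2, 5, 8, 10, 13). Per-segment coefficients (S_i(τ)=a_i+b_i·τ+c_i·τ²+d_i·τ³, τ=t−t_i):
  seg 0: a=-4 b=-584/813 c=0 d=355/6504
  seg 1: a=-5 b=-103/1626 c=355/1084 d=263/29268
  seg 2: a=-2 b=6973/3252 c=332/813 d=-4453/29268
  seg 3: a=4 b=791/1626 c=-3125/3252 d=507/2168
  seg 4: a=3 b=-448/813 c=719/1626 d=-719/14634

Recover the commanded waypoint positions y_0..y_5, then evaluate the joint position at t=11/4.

y_0=-4 y_1=-5 y_2=-2 y_3=4 y_4=3 y_5=4
S(11/4) = -337133/69376

y_0 = S_0(0) = a_0 = -4
y_1 = S_1(0) = a_1 = -5
y_2 = S_2(0) = a_2 = -2
y_3 = S_3(0) = a_3 = 4
y_4 = S_4(0) = a_4 = 3
y_5 = S_4(3) = 4
t_q=11/4 is in segment 1 (τ=3/4); S_1(τ)=-337133/69376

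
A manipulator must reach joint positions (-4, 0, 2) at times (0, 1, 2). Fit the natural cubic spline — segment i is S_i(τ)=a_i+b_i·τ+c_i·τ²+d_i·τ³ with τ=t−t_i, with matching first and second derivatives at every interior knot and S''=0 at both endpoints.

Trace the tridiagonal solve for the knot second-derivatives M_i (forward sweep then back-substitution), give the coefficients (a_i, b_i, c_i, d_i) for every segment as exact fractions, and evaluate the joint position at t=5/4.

  seg 0: a=-4 b=9/2 c=0 d=-1/2
  seg 1: a=0 b=3 c=-3/2 d=1/2
S(5/4) = 85/128

Δ: Δ0=4, Δ1=2
row 1: diag=4, rhs=-12; c'=1/4, d'=-3
back: M1=-3
M: M0=0, M1=-3, M2=0
seg 0: a=-4, c=M0/2=0, d=(M1−M0)/(6·1)=-1/2, b=Δ0−h0·(2M0+M1)/6=9/2
seg 1: a=0, c=M1/2=-3/2, d=(M2−M1)/(6·1)=1/2, b=Δ1−h1·(2M1+M2)/6=3
t_q=5/4 → seg 1, τ=1/4; S=0+3·τ+-3/2·τ²+1/2·τ³=85/128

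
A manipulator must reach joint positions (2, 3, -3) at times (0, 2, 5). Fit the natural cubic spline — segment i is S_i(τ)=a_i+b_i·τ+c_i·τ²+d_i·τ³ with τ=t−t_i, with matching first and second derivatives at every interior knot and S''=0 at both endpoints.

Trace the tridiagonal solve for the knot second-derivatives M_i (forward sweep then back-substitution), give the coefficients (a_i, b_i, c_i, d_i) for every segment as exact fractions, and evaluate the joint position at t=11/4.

  seg 0: a=2 b=1 c=0 d=-1/8
  seg 1: a=3 b=-1/2 c=-3/4 d=1/12
S(11/4) = 573/256

Δ: Δ0=1/2, Δ1=-2
row 1: diag=10, rhs=-15; c'=3/10, d'=-3/2
back: M1=-3/2
M: M0=0, M1=-3/2, M2=0
seg 0: a=2, c=M0/2=0, d=(M1−M0)/(6·2)=-1/8, b=Δ0−h0·(2M0+M1)/6=1
seg 1: a=3, c=M1/2=-3/4, d=(M2−M1)/(6·3)=1/12, b=Δ1−h1·(2M1+M2)/6=-1/2
t_q=11/4 → seg 1, τ=3/4; S=3+-1/2·τ+-3/4·τ²+1/12·τ³=573/256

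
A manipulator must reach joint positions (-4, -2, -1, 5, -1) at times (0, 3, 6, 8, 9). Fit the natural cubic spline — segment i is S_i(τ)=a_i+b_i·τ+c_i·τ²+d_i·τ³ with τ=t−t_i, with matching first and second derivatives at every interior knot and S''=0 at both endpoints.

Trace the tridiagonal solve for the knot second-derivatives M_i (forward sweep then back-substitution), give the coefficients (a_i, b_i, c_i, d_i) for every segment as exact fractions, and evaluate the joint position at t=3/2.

  seg 0: a=-4 b=129/103 c=0 d=-181/2781
  seg 1: a=-2 b=-52/103 c=-181/309 d=802/2781
  seg 2: a=-1 b=388/103 c=207/103 d=-493/412
  seg 3: a=5 b=-263/103 c=-1065/206 d=355/206
S(3/2) = -1929/824

Δ: Δ0=2/3, Δ1=1/3, Δ2=3, Δ3=-6
row 1: diag=12, rhs=-2; c'=1/4, d'=-1/6
row 2: denom=10−3·1/4=37/4; d'=(16−3·-1/6)/(37/4)=66/37
row 3: denom=6−2·8/37=206/37; d'=(-54−2·66/37)/(206/37)=-1065/103
back: M3=-1065/103
back: M2=66/37−8/37·-1065/103=414/103
back: M1=-1/6−1/4·414/103=-362/309
M: M0=0, M1=-362/309, M2=414/103, M3=-1065/103, M4=0
seg 0: a=-4, c=M0/2=0, d=(M1−M0)/(6·3)=-181/2781, b=Δ0−h0·(2M0+M1)/6=129/103
seg 1: a=-2, c=M1/2=-181/309, d=(M2−M1)/(6·3)=802/2781, b=Δ1−h1·(2M1+M2)/6=-52/103
seg 2: a=-1, c=M2/2=207/103, d=(M3−M2)/(6·2)=-493/412, b=Δ2−h2·(2M2+M3)/6=388/103
seg 3: a=5, c=M3/2=-1065/206, d=(M4−M3)/(6·1)=355/206, b=Δ3−h3·(2M3+M4)/6=-263/103
t_q=3/2 → seg 0, τ=3/2; S=-4+129/103·τ+0·τ²+-181/2781·τ³=-1929/824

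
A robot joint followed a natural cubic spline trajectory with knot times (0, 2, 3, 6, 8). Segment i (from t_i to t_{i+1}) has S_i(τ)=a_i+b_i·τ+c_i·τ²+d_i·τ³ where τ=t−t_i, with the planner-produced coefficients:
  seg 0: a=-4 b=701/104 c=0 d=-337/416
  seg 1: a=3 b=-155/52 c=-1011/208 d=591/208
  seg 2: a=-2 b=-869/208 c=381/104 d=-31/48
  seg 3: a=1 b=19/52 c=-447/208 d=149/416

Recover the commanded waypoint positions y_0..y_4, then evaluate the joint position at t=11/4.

y_0 = S_0(0) = a_0 = -4
y_1 = S_1(0) = a_1 = 3
y_2 = S_2(0) = a_2 = -2
y_3 = S_3(0) = a_3 = 1
y_4 = S_3(2) = -4
t_q=11/4 is in segment 1 (τ=3/4); S_1(τ)=-10263/13312

y_0=-4 y_1=3 y_2=-2 y_3=1 y_4=-4
S(11/4) = -10263/13312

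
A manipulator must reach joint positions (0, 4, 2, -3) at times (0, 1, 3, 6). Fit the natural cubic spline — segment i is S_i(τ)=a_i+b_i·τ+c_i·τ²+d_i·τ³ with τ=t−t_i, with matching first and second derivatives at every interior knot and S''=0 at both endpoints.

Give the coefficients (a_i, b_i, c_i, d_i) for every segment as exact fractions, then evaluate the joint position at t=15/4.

  seg 0: a=0 b=409/84 c=0 d=-73/84
  seg 1: a=4 b=95/42 c=-73/28 d=41/84
  seg 2: a=2 b=-97/42 c=9/28 d=-1/28
S(15/4) = 111/256

Δ: Δ0=4, Δ1=-1, Δ2=-5/3
row 1: diag=6, rhs=-30; c'=1/3, d'=-5
row 2: denom=10−2·1/3=28/3; d'=(-4−2·-5)/(28/3)=9/14
back: M2=9/14
back: M1=-5−1/3·9/14=-73/14
M: M0=0, M1=-73/14, M2=9/14, M3=0
seg 0: a=0, c=M0/2=0, d=(M1−M0)/(6·1)=-73/84, b=Δ0−h0·(2M0+M1)/6=409/84
seg 1: a=4, c=M1/2=-73/28, d=(M2−M1)/(6·2)=41/84, b=Δ1−h1·(2M1+M2)/6=95/42
seg 2: a=2, c=M2/2=9/28, d=(M3−M2)/(6·3)=-1/28, b=Δ2−h2·(2M2+M3)/6=-97/42
t_q=15/4 → seg 2, τ=3/4; S=2+-97/42·τ+9/28·τ²+-1/28·τ³=111/256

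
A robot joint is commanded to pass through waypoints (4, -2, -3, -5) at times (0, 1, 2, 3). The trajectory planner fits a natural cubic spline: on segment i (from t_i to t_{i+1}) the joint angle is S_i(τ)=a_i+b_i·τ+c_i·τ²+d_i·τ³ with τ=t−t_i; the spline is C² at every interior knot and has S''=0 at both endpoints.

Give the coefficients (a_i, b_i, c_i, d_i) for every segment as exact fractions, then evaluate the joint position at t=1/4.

Δ: Δ0=-6, Δ1=-1, Δ2=-2
row 1: diag=4, rhs=30; c'=1/4, d'=15/2
row 2: denom=4−1·1/4=15/4; d'=(-6−1·15/2)/(15/4)=-18/5
back: M2=-18/5
back: M1=15/2−1/4·-18/5=42/5
M: M0=0, M1=42/5, M2=-18/5, M3=0
seg 0: a=4, c=M0/2=0, d=(M1−M0)/(6·1)=7/5, b=Δ0−h0·(2M0+M1)/6=-37/5
seg 1: a=-2, c=M1/2=21/5, d=(M2−M1)/(6·1)=-2, b=Δ1−h1·(2M1+M2)/6=-16/5
seg 2: a=-3, c=M2/2=-9/5, d=(M3−M2)/(6·1)=3/5, b=Δ2−h2·(2M2+M3)/6=-4/5
t_q=1/4 → seg 0, τ=1/4; S=4+-37/5·τ+0·τ²+7/5·τ³=139/64

  seg 0: a=4 b=-37/5 c=0 d=7/5
  seg 1: a=-2 b=-16/5 c=21/5 d=-2
  seg 2: a=-3 b=-4/5 c=-9/5 d=3/5
S(1/4) = 139/64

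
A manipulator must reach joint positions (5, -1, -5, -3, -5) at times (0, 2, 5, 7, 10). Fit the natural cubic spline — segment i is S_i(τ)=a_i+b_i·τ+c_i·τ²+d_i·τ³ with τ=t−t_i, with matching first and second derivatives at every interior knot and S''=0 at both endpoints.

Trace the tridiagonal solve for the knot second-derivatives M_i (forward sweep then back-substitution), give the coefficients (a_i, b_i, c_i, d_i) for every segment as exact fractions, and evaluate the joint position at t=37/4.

  seg 0: a=5 b=-277/87 c=0 d=4/87
  seg 1: a=-1 b=-229/87 c=8/29 d=41/783
  seg 2: a=-5 b=38/87 c=65/87 d=-27/116
  seg 3: a=-3 b=55/87 c=-113/174 d=113/1566
S(37/4) = -15009/3712

Δ: Δ0=-3, Δ1=-4/3, Δ2=1, Δ3=-2/3
row 1: diag=10, rhs=10; c'=3/10, d'=1
row 2: denom=10−3·3/10=91/10; d'=(14−3·1)/(91/10)=110/91
row 3: denom=10−2·20/91=870/91; d'=(-10−2·110/91)/(870/91)=-113/87
back: M3=-113/87
back: M2=110/91−20/91·-113/87=130/87
back: M1=1−3/10·130/87=16/29
M: M0=0, M1=16/29, M2=130/87, M3=-113/87, M4=0
seg 0: a=5, c=M0/2=0, d=(M1−M0)/(6·2)=4/87, b=Δ0−h0·(2M0+M1)/6=-277/87
seg 1: a=-1, c=M1/2=8/29, d=(M2−M1)/(6·3)=41/783, b=Δ1−h1·(2M1+M2)/6=-229/87
seg 2: a=-5, c=M2/2=65/87, d=(M3−M2)/(6·2)=-27/116, b=Δ2−h2·(2M2+M3)/6=38/87
seg 3: a=-3, c=M3/2=-113/174, d=(M4−M3)/(6·3)=113/1566, b=Δ3−h3·(2M3+M4)/6=55/87
t_q=37/4 → seg 3, τ=9/4; S=-3+55/87·τ+-113/174·τ²+113/1566·τ³=-15009/3712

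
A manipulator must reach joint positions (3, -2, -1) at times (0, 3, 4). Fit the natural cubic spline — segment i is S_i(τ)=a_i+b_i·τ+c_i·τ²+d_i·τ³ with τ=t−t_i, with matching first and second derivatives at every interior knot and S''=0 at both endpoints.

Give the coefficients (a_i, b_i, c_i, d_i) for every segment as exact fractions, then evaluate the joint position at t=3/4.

  seg 0: a=3 b=-8/3 c=0 d=1/9
  seg 1: a=-2 b=1/3 c=1 d=-1/3
S(3/4) = 67/64

Δ: Δ0=-5/3, Δ1=1
row 1: diag=8, rhs=16; c'=1/8, d'=2
back: M1=2
M: M0=0, M1=2, M2=0
seg 0: a=3, c=M0/2=0, d=(M1−M0)/(6·3)=1/9, b=Δ0−h0·(2M0+M1)/6=-8/3
seg 1: a=-2, c=M1/2=1, d=(M2−M1)/(6·1)=-1/3, b=Δ1−h1·(2M1+M2)/6=1/3
t_q=3/4 → seg 0, τ=3/4; S=3+-8/3·τ+0·τ²+1/9·τ³=67/64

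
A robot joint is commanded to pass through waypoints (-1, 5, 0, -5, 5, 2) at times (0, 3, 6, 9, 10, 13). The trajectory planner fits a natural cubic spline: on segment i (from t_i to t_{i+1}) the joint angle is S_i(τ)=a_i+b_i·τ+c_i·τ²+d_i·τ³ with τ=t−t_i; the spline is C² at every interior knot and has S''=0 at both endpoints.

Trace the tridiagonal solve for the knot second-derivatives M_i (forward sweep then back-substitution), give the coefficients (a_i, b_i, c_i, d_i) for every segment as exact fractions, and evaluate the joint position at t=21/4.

Δ: Δ0=2, Δ1=-5/3, Δ2=-5/3, Δ3=10, Δ4=-1
row 1: diag=12, rhs=-22; c'=1/4, d'=-11/6
row 2: denom=12−3·1/4=45/4; d'=(0−3·-11/6)/(45/4)=22/45
row 3: denom=8−3·4/15=36/5; d'=(70−3·22/45)/(36/5)=257/27
row 4: denom=8−1·5/36=283/36; d'=(-66−1·257/27)/(283/36)=-8156/849
back: M4=-8156/849
back: M3=257/27−5/36·-8156/849=9214/849
back: M2=22/45−4/15·9214/849=-2042/849
back: M1=-11/6−1/4·-2042/849=-1046/849
M: M0=0, M1=-1046/849, M2=-2042/849, M3=9214/849, M4=-8156/849, M5=0
seg 0: a=-1, c=M0/2=0, d=(M1−M0)/(6·3)=-523/7641, b=Δ0−h0·(2M0+M1)/6=2221/849
seg 1: a=5, c=M1/2=-523/849, d=(M2−M1)/(6·3)=-166/2547, b=Δ1−h1·(2M1+M2)/6=652/849
seg 2: a=0, c=M2/2=-1021/849, d=(M3−M2)/(6·3)=1876/2547, b=Δ2−h2·(2M2+M3)/6=-3980/849
seg 3: a=-5, c=M3/2=4607/849, d=(M4−M3)/(6·1)=-965/283, b=Δ3−h3·(2M3+M4)/6=6778/849
seg 4: a=5, c=M4/2=-4078/849, d=(M5−M4)/(6·3)=4078/7641, b=Δ4−h4·(2M4+M5)/6=7307/849
t_q=21/4 → seg 1, τ=9/4; S=5+652/849·τ+-523/849·τ²+-166/2547·τ³=25963/9056

  seg 0: a=-1 b=2221/849 c=0 d=-523/7641
  seg 1: a=5 b=652/849 c=-523/849 d=-166/2547
  seg 2: a=0 b=-3980/849 c=-1021/849 d=1876/2547
  seg 3: a=-5 b=6778/849 c=4607/849 d=-965/283
  seg 4: a=5 b=7307/849 c=-4078/849 d=4078/7641
S(21/4) = 25963/9056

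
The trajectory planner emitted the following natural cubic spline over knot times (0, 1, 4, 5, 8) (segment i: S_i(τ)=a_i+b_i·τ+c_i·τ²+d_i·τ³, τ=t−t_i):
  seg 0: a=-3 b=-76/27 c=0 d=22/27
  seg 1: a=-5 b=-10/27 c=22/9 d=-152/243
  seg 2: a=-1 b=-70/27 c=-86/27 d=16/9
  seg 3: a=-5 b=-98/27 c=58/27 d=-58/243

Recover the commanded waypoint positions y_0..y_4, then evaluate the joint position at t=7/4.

y_0 = S_0(0) = a_0 = -3
y_1 = S_1(0) = a_1 = -5
y_2 = S_2(0) = a_2 = -1
y_3 = S_3(0) = a_3 = -5
y_4 = S_3(3) = -3
t_q=7/4 is in segment 1 (τ=3/4); S_1(τ)=-25/6

y_0=-3 y_1=-5 y_2=-1 y_3=-5 y_4=-3
S(7/4) = -25/6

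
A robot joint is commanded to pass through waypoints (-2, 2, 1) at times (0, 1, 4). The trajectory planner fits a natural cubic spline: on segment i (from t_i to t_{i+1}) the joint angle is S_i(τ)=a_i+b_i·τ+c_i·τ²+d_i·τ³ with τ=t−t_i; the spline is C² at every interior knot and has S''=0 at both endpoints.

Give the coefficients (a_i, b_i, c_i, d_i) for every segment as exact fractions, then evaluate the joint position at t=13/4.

Δ: Δ0=4, Δ1=-1/3
row 1: diag=8, rhs=-26; c'=3/8, d'=-13/4
back: M1=-13/4
M: M0=0, M1=-13/4, M2=0
seg 0: a=-2, c=M0/2=0, d=(M1−M0)/(6·1)=-13/24, b=Δ0−h0·(2M0+M1)/6=109/24
seg 1: a=2, c=M1/2=-13/8, d=(M2−M1)/(6·3)=13/72, b=Δ1−h1·(2M1+M2)/6=35/12
t_q=13/4 → seg 1, τ=9/4; S=2+35/12·τ+-13/8·τ²+13/72·τ³=1225/512

  seg 0: a=-2 b=109/24 c=0 d=-13/24
  seg 1: a=2 b=35/12 c=-13/8 d=13/72
S(13/4) = 1225/512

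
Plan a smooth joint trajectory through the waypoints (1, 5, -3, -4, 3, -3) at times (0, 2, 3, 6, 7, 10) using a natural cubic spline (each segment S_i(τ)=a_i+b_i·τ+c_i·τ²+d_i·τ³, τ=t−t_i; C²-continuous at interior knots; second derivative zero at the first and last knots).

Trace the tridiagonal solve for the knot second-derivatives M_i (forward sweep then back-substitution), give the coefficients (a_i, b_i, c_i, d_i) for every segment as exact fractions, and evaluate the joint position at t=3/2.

Δ: Δ0=2, Δ1=-8, Δ2=-1/3, Δ3=7, Δ4=-2
row 1: diag=6, rhs=-60; c'=1/6, d'=-10
row 2: denom=8−1·1/6=47/6; d'=(46−1·-10)/(47/6)=336/47
row 3: denom=8−3·18/47=322/47; d'=(44−3·336/47)/(322/47)=530/161
row 4: denom=8−1·47/322=2529/322; d'=(-54−1·530/161)/(2529/322)=-18448/2529
back: M4=-18448/2529
back: M3=530/161−47/322·-18448/2529=11018/2529
back: M2=336/47−18/47·11018/2529=1540/281
back: M1=-10−1/6·1540/281=-9200/843
M: M0=0, M1=-9200/843, M2=1540/281, M3=11018/2529, M4=-18448/2529, M5=0
seg 0: a=1, c=M0/2=0, d=(M1−M0)/(6·2)=-2300/2529, b=Δ0−h0·(2M0+M1)/6=14258/2529
seg 1: a=5, c=M1/2=-4600/843, d=(M2−M1)/(6·1)=6910/2529, b=Δ1−h1·(2M1+M2)/6=-13342/2529
seg 2: a=-3, c=M2/2=770/281, d=(M3−M2)/(6·3)=-1421/22761, b=Δ2−h2·(2M2+M3)/6=-20212/2529
seg 3: a=-4, c=M3/2=5509/2529, d=(M4−M3)/(6·1)=-1637/843, b=Δ3−h3·(2M3+M4)/6=17105/2529
seg 4: a=3, c=M4/2=-9224/2529, d=(M5−M4)/(6·3)=9224/22761, b=Δ4−h4·(2M4+M5)/6=13390/2529
t_q=3/2 → seg 0, τ=3/2; S=1+14258/2529·τ+0·τ²+-2300/2529·τ³=10769/1686

  seg 0: a=1 b=14258/2529 c=0 d=-2300/2529
  seg 1: a=5 b=-13342/2529 c=-4600/843 d=6910/2529
  seg 2: a=-3 b=-20212/2529 c=770/281 d=-1421/22761
  seg 3: a=-4 b=17105/2529 c=5509/2529 d=-1637/843
  seg 4: a=3 b=13390/2529 c=-9224/2529 d=9224/22761
S(3/2) = 10769/1686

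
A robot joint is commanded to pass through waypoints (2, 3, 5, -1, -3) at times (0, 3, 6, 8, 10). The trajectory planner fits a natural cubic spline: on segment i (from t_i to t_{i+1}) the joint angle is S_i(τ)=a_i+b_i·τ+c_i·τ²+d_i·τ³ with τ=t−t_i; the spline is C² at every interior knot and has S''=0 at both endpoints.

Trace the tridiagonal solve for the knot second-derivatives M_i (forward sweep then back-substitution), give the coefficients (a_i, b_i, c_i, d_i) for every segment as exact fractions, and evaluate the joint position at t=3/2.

  seg 0: a=2 b=-4/35 c=0 d=47/945
  seg 1: a=3 b=43/35 c=47/105 d=-40/189
  seg 2: a=5 b=-9/5 c=-51/35 d=3/7
  seg 3: a=-1 b=-87/35 c=39/35 d=-13/70
S(3/2) = 559/280

Δ: Δ0=1/3, Δ1=2/3, Δ2=-3, Δ3=-1
row 1: diag=12, rhs=2; c'=1/4, d'=1/6
row 2: denom=10−3·1/4=37/4; d'=(-22−3·1/6)/(37/4)=-90/37
row 3: denom=8−2·8/37=280/37; d'=(12−2·-90/37)/(280/37)=78/35
back: M3=78/35
back: M2=-90/37−8/37·78/35=-102/35
back: M1=1/6−1/4·-102/35=94/105
M: M0=0, M1=94/105, M2=-102/35, M3=78/35, M4=0
seg 0: a=2, c=M0/2=0, d=(M1−M0)/(6·3)=47/945, b=Δ0−h0·(2M0+M1)/6=-4/35
seg 1: a=3, c=M1/2=47/105, d=(M2−M1)/(6·3)=-40/189, b=Δ1−h1·(2M1+M2)/6=43/35
seg 2: a=5, c=M2/2=-51/35, d=(M3−M2)/(6·2)=3/7, b=Δ2−h2·(2M2+M3)/6=-9/5
seg 3: a=-1, c=M3/2=39/35, d=(M4−M3)/(6·2)=-13/70, b=Δ3−h3·(2M3+M4)/6=-87/35
t_q=3/2 → seg 0, τ=3/2; S=2+-4/35·τ+0·τ²+47/945·τ³=559/280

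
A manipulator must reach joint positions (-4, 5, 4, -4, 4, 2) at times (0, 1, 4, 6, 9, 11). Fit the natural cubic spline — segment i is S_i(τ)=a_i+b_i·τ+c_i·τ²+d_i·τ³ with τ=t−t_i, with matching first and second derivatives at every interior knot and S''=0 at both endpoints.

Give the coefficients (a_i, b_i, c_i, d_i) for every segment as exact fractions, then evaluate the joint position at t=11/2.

  seg 0: a=-4 b=61922/6141 c=0 d=-6653/6141
  seg 1: a=5 b=41963/6141 c=-6653/2047 d=1763/6141
  seg 2: a=4 b=-30190/6141 c=-1364/2047 d=6905/12282
  seg 3: a=-4 b=-5128/6141 c=5541/2047 d=-9455/18423
  seg 4: a=4 b=9515/6141 c=-3914/2047 d=1957/6141
S(11/2) = -97471/32752

Δ: Δ0=9, Δ1=-1/3, Δ2=-4, Δ3=8/3, Δ4=-1
row 1: diag=8, rhs=-56; c'=3/8, d'=-7
row 2: denom=10−3·3/8=71/8; d'=(-22−3·-7)/(71/8)=-8/71
row 3: denom=10−2·16/71=678/71; d'=(40−2·-8/71)/(678/71)=476/113
row 4: denom=10−3·71/226=2047/226; d'=(-22−3·476/113)/(2047/226)=-7828/2047
back: M4=-7828/2047
back: M3=476/113−71/226·-7828/2047=11082/2047
back: M2=-8/71−16/71·11082/2047=-2728/2047
back: M1=-7−3/8·-2728/2047=-13306/2047
M: M0=0, M1=-13306/2047, M2=-2728/2047, M3=11082/2047, M4=-7828/2047, M5=0
seg 0: a=-4, c=M0/2=0, d=(M1−M0)/(6·1)=-6653/6141, b=Δ0−h0·(2M0+M1)/6=61922/6141
seg 1: a=5, c=M1/2=-6653/2047, d=(M2−M1)/(6·3)=1763/6141, b=Δ1−h1·(2M1+M2)/6=41963/6141
seg 2: a=4, c=M2/2=-1364/2047, d=(M3−M2)/(6·2)=6905/12282, b=Δ2−h2·(2M2+M3)/6=-30190/6141
seg 3: a=-4, c=M3/2=5541/2047, d=(M4−M3)/(6·3)=-9455/18423, b=Δ3−h3·(2M3+M4)/6=-5128/6141
seg 4: a=4, c=M4/2=-3914/2047, d=(M5−M4)/(6·2)=1957/6141, b=Δ4−h4·(2M4+M5)/6=9515/6141
t_q=11/2 → seg 2, τ=3/2; S=4+-30190/6141·τ+-1364/2047·τ²+6905/12282·τ³=-97471/32752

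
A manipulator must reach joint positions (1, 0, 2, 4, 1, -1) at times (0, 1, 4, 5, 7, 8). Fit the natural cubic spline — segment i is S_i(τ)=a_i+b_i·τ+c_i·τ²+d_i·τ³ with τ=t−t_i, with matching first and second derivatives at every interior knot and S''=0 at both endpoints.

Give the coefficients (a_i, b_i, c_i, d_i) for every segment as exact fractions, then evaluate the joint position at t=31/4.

  seg 0: a=1 b=-2911/2568 c=0 d=343/2568
  seg 1: a=0 b=-941/1284 c=343/856 d=169/7704
  seg 2: a=2 b=5813/2568 c=64/107 d=-2213/2568
  seg 3: a=4 b=1123/1284 c=-1701/856 d=1027/2568
  seg 4: a=1 b=-2921/1284 c=353/856 d=-353/2568
S(31/4) = -29157/54784

Δ: Δ0=-1, Δ1=2/3, Δ2=2, Δ3=-3/2, Δ4=-2
row 1: diag=8, rhs=10; c'=3/8, d'=5/4
row 2: denom=8−3·3/8=55/8; d'=(8−3·5/4)/(55/8)=34/55
row 3: denom=6−1·8/55=322/55; d'=(-21−1·34/55)/(322/55)=-1189/322
row 4: denom=6−2·55/161=856/161; d'=(-3−2·-1189/322)/(856/161)=353/428
back: M4=353/428
back: M3=-1189/322−55/161·353/428=-1701/428
back: M2=34/55−8/55·-1701/428=128/107
back: M1=5/4−3/8·128/107=343/428
M: M0=0, M1=343/428, M2=128/107, M3=-1701/428, M4=353/428, M5=0
seg 0: a=1, c=M0/2=0, d=(M1−M0)/(6·1)=343/2568, b=Δ0−h0·(2M0+M1)/6=-2911/2568
seg 1: a=0, c=M1/2=343/856, d=(M2−M1)/(6·3)=169/7704, b=Δ1−h1·(2M1+M2)/6=-941/1284
seg 2: a=2, c=M2/2=64/107, d=(M3−M2)/(6·1)=-2213/2568, b=Δ2−h2·(2M2+M3)/6=5813/2568
seg 3: a=4, c=M3/2=-1701/856, d=(M4−M3)/(6·2)=1027/2568, b=Δ3−h3·(2M3+M4)/6=1123/1284
seg 4: a=1, c=M4/2=353/856, d=(M5−M4)/(6·1)=-353/2568, b=Δ4−h4·(2M4+M5)/6=-2921/1284
t_q=31/4 → seg 4, τ=3/4; S=1+-2921/1284·τ+353/856·τ²+-353/2568·τ³=-29157/54784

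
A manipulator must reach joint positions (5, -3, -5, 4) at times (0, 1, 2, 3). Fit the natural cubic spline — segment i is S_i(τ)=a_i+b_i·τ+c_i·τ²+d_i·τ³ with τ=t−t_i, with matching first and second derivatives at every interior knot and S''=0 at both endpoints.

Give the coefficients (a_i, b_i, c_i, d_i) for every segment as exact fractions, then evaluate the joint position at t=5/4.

Δ: Δ0=-8, Δ1=-2, Δ2=9
row 1: diag=4, rhs=36; c'=1/4, d'=9
row 2: denom=4−1·1/4=15/4; d'=(66−1·9)/(15/4)=76/5
back: M2=76/5
back: M1=9−1/4·76/5=26/5
M: M0=0, M1=26/5, M2=76/5, M3=0
seg 0: a=5, c=M0/2=0, d=(M1−M0)/(6·1)=13/15, b=Δ0−h0·(2M0+M1)/6=-133/15
seg 1: a=-3, c=M1/2=13/5, d=(M2−M1)/(6·1)=5/3, b=Δ1−h1·(2M1+M2)/6=-94/15
seg 2: a=-5, c=M2/2=38/5, d=(M3−M2)/(6·1)=-38/15, b=Δ2−h2·(2M2+M3)/6=59/15
t_q=5/4 → seg 1, τ=1/4; S=-3+-94/15·τ+13/5·τ²+5/3·τ³=-1401/320

  seg 0: a=5 b=-133/15 c=0 d=13/15
  seg 1: a=-3 b=-94/15 c=13/5 d=5/3
  seg 2: a=-5 b=59/15 c=38/5 d=-38/15
S(5/4) = -1401/320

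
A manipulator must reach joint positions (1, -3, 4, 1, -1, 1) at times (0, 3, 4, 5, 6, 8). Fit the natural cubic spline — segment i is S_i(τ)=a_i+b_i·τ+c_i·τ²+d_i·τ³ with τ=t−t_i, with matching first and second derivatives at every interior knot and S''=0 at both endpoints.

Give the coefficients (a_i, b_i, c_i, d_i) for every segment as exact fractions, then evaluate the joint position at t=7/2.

  seg 0: a=1 b=-1601/285 c=0 d=407/855
  seg 1: a=-3 b=2062/285 c=407/95 d=-1288/285
  seg 2: a=4 b=128/57 c=-881/95 d=1148/285
  seg 3: a=1 b=-1202/285 c=267/95 d=-169/285
  seg 4: a=-1 b=-107/285 c=98/95 d=-49/285
S(7/2) = 427/380

Δ: Δ0=-4/3, Δ1=7, Δ2=-3, Δ3=-2, Δ4=1
row 1: diag=8, rhs=50; c'=1/8, d'=25/4
row 2: denom=4−1·1/8=31/8; d'=(-60−1·25/4)/(31/8)=-530/31
row 3: denom=4−1·8/31=116/31; d'=(6−1·-530/31)/(116/31)=179/29
row 4: denom=6−1·31/116=665/116; d'=(18−1·179/29)/(665/116)=196/95
back: M4=196/95
back: M3=179/29−31/116·196/95=534/95
back: M2=-530/31−8/31·534/95=-1762/95
back: M1=25/4−1/8·-1762/95=814/95
M: M0=0, M1=814/95, M2=-1762/95, M3=534/95, M4=196/95, M5=0
seg 0: a=1, c=M0/2=0, d=(M1−M0)/(6·3)=407/855, b=Δ0−h0·(2M0+M1)/6=-1601/285
seg 1: a=-3, c=M1/2=407/95, d=(M2−M1)/(6·1)=-1288/285, b=Δ1−h1·(2M1+M2)/6=2062/285
seg 2: a=4, c=M2/2=-881/95, d=(M3−M2)/(6·1)=1148/285, b=Δ2−h2·(2M2+M3)/6=128/57
seg 3: a=1, c=M3/2=267/95, d=(M4−M3)/(6·1)=-169/285, b=Δ3−h3·(2M3+M4)/6=-1202/285
seg 4: a=-1, c=M4/2=98/95, d=(M5−M4)/(6·2)=-49/285, b=Δ4−h4·(2M4+M5)/6=-107/285
t_q=7/2 → seg 1, τ=1/2; S=-3+2062/285·τ+407/95·τ²+-1288/285·τ³=427/380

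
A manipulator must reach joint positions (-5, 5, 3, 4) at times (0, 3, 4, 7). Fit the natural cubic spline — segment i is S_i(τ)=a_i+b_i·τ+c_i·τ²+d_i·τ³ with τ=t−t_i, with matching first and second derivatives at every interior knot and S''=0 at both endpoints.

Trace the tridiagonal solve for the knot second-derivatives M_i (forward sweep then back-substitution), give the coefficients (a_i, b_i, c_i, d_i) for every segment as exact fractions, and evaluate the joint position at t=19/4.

Δ: Δ0=10/3, Δ1=-2, Δ2=1/3
row 1: diag=8, rhs=-32; c'=1/8, d'=-4
row 2: denom=8−1·1/8=63/8; d'=(14−1·-4)/(63/8)=16/7
back: M2=16/7
back: M1=-4−1/8·16/7=-30/7
M: M0=0, M1=-30/7, M2=16/7, M3=0
seg 0: a=-5, c=M0/2=0, d=(M1−M0)/(6·3)=-5/21, b=Δ0−h0·(2M0+M1)/6=115/21
seg 1: a=5, c=M1/2=-15/7, d=(M2−M1)/(6·1)=23/21, b=Δ1−h1·(2M1+M2)/6=-20/21
seg 2: a=3, c=M2/2=8/7, d=(M3−M2)/(6·3)=-8/63, b=Δ2−h2·(2M2+M3)/6=-41/21
t_q=19/4 → seg 2, τ=3/4; S=3+-41/21·τ+8/7·τ²+-8/63·τ³=17/8

  seg 0: a=-5 b=115/21 c=0 d=-5/21
  seg 1: a=5 b=-20/21 c=-15/7 d=23/21
  seg 2: a=3 b=-41/21 c=8/7 d=-8/63
S(19/4) = 17/8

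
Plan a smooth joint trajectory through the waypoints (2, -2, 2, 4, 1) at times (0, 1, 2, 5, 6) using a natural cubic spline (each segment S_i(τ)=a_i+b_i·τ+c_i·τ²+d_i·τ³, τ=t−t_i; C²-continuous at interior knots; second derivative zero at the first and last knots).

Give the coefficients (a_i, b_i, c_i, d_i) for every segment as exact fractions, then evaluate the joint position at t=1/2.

Δ: Δ0=-4, Δ1=4, Δ2=2/3, Δ3=-3
row 1: diag=4, rhs=48; c'=1/4, d'=12
row 2: denom=8−1·1/4=31/4; d'=(-20−1·12)/(31/4)=-128/31
row 3: denom=8−3·12/31=212/31; d'=(-22−3·-128/31)/(212/31)=-149/106
back: M3=-149/106
back: M2=-128/31−12/31·-149/106=-190/53
back: M1=12−1/4·-190/53=1367/106
M: M0=0, M1=1367/106, M2=-190/53, M3=-149/106, M4=0
seg 0: a=2, c=M0/2=0, d=(M1−M0)/(6·1)=1367/636, b=Δ0−h0·(2M0+M1)/6=-3911/636
seg 1: a=-2, c=M1/2=1367/212, d=(M2−M1)/(6·1)=-1747/636, b=Δ1−h1·(2M1+M2)/6=95/318
seg 2: a=2, c=M2/2=-95/53, d=(M3−M2)/(6·3)=77/636, b=Δ2−h2·(2M2+M3)/6=3151/636
seg 3: a=4, c=M3/2=-149/212, d=(M4−M3)/(6·1)=149/636, b=Δ3−h3·(2M3+M4)/6=-805/318
t_q=1/2 → seg 0, τ=1/2; S=2+-3911/636·τ+0·τ²+1367/636·τ³=-1367/1696

  seg 0: a=2 b=-3911/636 c=0 d=1367/636
  seg 1: a=-2 b=95/318 c=1367/212 d=-1747/636
  seg 2: a=2 b=3151/636 c=-95/53 d=77/636
  seg 3: a=4 b=-805/318 c=-149/212 d=149/636
S(1/2) = -1367/1696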